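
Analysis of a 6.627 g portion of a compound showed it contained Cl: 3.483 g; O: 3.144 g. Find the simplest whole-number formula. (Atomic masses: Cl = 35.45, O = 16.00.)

n(Cl) = 3.483/35.45 = 0.09825, n(O) = 3.144/16.00 = 0.1965
Smallest is Cl at 0.09825 mol; normalising gives Cl 1.000, O 2.000
→ ClO2

ClO2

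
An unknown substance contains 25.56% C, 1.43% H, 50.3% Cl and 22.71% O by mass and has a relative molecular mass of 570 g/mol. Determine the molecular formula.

Assume 100 g: 25.56 g C, 1.43 g H, 50.3 g Cl, 22.71 g O.
C: 25.56 g ÷ 12.01 g/mol = 2.128 mol
H: 1.43 g ÷ 1.008 g/mol = 1.419 mol
Cl: 50.3 g ÷ 35.45 g/mol = 1.419 mol
O: 22.71 g ÷ 16.00 g/mol = 1.419 mol
Smallest is H at 1.419 mol; normalising gives C 1.500, H 1.000, Cl 1.000, O 1.001
Multiply by 2: C 3.00, H 2.00, Cl 2.00, O 2.00 → C3H2Cl2O2
Empirical-formula mass = 140.95 g/mol
n = 570 / 140.95 = 4.04 ≈ 4
Molecular formula = (C3H2Cl2O2)×4 = C12H8Cl8O8

C12H8Cl8O8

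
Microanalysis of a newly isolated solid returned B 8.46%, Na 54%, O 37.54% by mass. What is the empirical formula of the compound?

Assume 100 g: 8.46 g B, 54 g Na, 37.54 g O.
Moles — B: 8.46 / 10.81 = 0.7826 mol; Na: 54 / 22.99 = 2.349 mol; O: 37.54 / 16.00 = 2.346 mol
Smallest is B at 0.7826 mol; normalising gives B 1.000, Na 3.001, O 2.998
→ BNa3O3

BNa3O3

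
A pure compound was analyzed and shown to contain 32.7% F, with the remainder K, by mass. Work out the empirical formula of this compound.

Assume 100 g: 32.7 g F, 67.3 g K.
Moles — F: 32.7 / 19.00 = 1.721 mol; K: 67.3 / 39.10 = 1.721 mol
Divide by the smallest (1.721 mol F): F 1.000, K 1.000
≈ 1:1 → FK

FK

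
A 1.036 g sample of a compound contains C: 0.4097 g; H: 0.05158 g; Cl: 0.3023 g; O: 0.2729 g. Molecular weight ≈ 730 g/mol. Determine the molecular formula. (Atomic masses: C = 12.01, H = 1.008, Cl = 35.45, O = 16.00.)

C24H36Cl6O12

n(C) = 0.4097/12.01 = 0.03411, n(H) = 0.05158/1.008 = 0.05117, n(Cl) = 0.3023/35.45 = 0.008528, n(O) = 0.2729/16.00 = 0.01706
Ratios (÷ 0.008528): C 4.000, H 6.001, Cl 1.000, O 2.000
→ C4H6ClO2
Empirical-formula mass = 121.54 g/mol
n = 730 / 121.54 = 6.01 ≈ 6
Molecular formula = (C4H6ClO2)×6 = C24H36Cl6O12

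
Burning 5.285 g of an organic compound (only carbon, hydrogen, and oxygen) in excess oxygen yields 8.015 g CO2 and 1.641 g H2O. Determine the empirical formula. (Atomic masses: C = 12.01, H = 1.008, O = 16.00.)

CHO

mol C = 8.015 / 44.01 = 0.1821; mass C = 0.1821 × 12.01 = 2.187 g
mol H = 2 × (1.641 / 18.02) = 0.1821; mass H = 0.1821 × 1.008 = 0.1836 g
mass O = 5.285 − (2.371) = 2.914 g → mol O = 0.1821
Divide by the smallest (0.1821 mol C): C 1.000, H 1.000, O 1.000
→ CHO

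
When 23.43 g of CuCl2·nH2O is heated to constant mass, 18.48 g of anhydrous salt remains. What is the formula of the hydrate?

Mass of water lost = 23.43 − 18.48 = 4.95 g → 4.95 / 18.02 = 0.2747 mol H2O
Molar mass of CuCl2 = 134.45 g/mol → mol CuCl2 = 18.48 / 134.45 = 0.1374
n = 0.2747 / 0.1374 = 2.00 ≈ 2 → CuCl2·2H2O

CuCl2·2H2O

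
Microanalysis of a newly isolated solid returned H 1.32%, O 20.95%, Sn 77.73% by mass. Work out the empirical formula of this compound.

H2O2Sn

Assume 100 g: 1.32 g H, 20.95 g O, 77.73 g Sn.
Moles — H: 1.32 / 1.008 = 1.31 mol; O: 20.95 / 16.00 = 1.309 mol; Sn: 77.73 / 118.71 = 0.6548 mol
Smallest is Sn at 0.6548 mol; normalising gives H 2.000, O 2.000, Sn 1.000
≈ 2:2:1 → H2O2Sn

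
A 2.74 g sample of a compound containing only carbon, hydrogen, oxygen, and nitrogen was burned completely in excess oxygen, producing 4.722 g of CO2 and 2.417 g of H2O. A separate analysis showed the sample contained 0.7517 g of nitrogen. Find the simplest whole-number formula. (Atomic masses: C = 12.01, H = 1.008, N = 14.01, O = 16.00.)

mol C = 4.722 / 44.01 = 0.1073; mass C = 0.1073 × 12.01 = 1.289 g
mol H = 2 × (2.417 / 18.02) = 0.2683; mass H = 0.2683 × 1.008 = 0.2704 g
mol N = 0.7517 / 14.01 = 0.05365
mass O = 2.74 − (2.311) = 0.4293 g → mol O = 0.02683
Smallest is O at 0.02683 mol; normalising gives C 3.999, H 9.998, N 2.000, O 1.000
→ C4H10N2O

C4H10N2O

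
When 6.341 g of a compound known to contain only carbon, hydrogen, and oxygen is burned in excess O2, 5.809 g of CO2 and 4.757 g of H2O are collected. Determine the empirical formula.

CH4O2

mol C = 5.809 / 44.01 = 0.1320; mass C = 0.1320 × 12.01 = 1.585 g
mol H = 2 × (4.757 / 18.02) = 0.5280; mass H = 0.5280 × 1.008 = 0.5322 g
mass O = 6.341 − (2.117) = 4.224 g → mol O = 0.2640
Divide by the smallest (0.132 mol C): C 1.000, H 4.000, O 2.000
→ CH4O2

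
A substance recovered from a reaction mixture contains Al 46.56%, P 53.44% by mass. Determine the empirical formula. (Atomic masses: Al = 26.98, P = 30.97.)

AlP

Assume 100 g: 46.56 g Al, 53.44 g P.
Al: 46.56 g ÷ 26.98 g/mol = 1.726 mol
P: 53.44 g ÷ 30.97 g/mol = 1.726 mol
Smallest is P at 1.726 mol; normalising gives Al 1.000, P 1.000
≈ 1:1 → AlP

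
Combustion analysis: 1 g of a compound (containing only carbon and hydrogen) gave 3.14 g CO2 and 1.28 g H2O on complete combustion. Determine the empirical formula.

CH2

mol C = 3.14 / 44.01 = 0.07135; mass C = 0.07135 × 12.01 = 0.8569 g
mol H = 2 × (1.28 / 18.02) = 0.1421; mass H = 0.1421 × 1.008 = 0.1432 g
Smallest is C at 0.07135 mol; normalising gives C 1.000, H 1.991
→ CH2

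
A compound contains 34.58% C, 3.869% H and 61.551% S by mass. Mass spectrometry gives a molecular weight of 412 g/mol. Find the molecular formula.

Assume 100 g: 34.58 g C, 3.869 g H, 61.551 g S.
Moles — C: 34.58 / 12.01 = 2.879 mol; H: 3.869 / 1.008 = 3.838 mol; S: 61.551 / 32.07 = 1.919 mol
Smallest is S at 1.919 mol; normalising gives C 1.500, H 2.000, S 1.000
Multiply by 2: C 3.00, H 4.00, S 2.00 → C3H4S2
Empirical-formula mass = 104.20 g/mol
n = 412 / 104.20 = 3.95 ≈ 4
Molecular formula = (C3H4S2)×4 = C12H16S8

C12H16S8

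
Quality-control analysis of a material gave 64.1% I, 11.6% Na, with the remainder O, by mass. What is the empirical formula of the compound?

INaO3

Assume 100 g: 64.1 g I, 11.6 g Na, 24.3 g O.
I: 64.1 g ÷ 126.90 g/mol = 0.5051 mol
Na: 11.6 g ÷ 22.99 g/mol = 0.5046 mol
O: 24.3 g ÷ 16.00 g/mol = 1.519 mol
Ratios (÷ 0.5046): I 1.001, Na 1.000, O 3.010
→ INaO3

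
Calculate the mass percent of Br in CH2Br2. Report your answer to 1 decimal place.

Molar mass = 1(12.01) + 2(1.008) + 2(79.90) = 173.826 g/mol
Mass of Br per mole = 2 × 79.90 = 159.800 g
% Br = 159.800 / 173.826 × 100 = 91.9%

91.9%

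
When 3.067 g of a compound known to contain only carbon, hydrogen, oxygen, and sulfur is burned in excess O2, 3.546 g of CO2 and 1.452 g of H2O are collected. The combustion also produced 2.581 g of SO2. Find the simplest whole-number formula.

C2H4OS

mol C = 3.546 / 44.01 = 0.08057; mass C = 0.08057 × 12.01 = 0.9677 g
mol H = 2 × (1.452 / 18.02) = 0.1612; mass H = 0.1612 × 1.008 = 0.1624 g
mol S = 2.581 / 64.07 = 0.04028; mass S = 1.292 g
mass O = 3.067 − (2.422) = 0.6450 g → mol O = 0.04031
Smallest is S at 0.04028 mol; normalising gives C 2.000, H 4.000, O 1.001, S 1.000
Ratio ≈ 2:4:1:1, so the empirical formula is C2H4OS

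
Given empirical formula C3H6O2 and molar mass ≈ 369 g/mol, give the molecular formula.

Empirical-formula mass = 74.08 g/mol
n = 369 / 74.08 = 4.98 ≈ 5
Molecular formula = (C3H6O2)5 = C15H30O10

C15H30O10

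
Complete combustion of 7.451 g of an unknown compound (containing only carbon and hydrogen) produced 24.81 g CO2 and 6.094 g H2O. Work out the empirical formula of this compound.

mol C = 24.81 / 44.01 = 0.5637; mass C = 0.5637 × 12.01 = 6.770 g
mol H = 2 × (6.094 / 18.02) = 0.6764; mass H = 0.6764 × 1.008 = 0.6818 g
Divide by the smallest (0.5637 mol C): C 1.000, H 1.200
×5: C 5.00, H 6.00 → C5H6

C5H6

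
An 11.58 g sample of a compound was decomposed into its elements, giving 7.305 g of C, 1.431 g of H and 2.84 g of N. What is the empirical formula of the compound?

C: 7.305 g ÷ 12.01 g/mol = 0.6082 mol
H: 1.431 g ÷ 1.008 g/mol = 1.42 mol
N: 2.84 g ÷ 14.01 g/mol = 0.2027 mol
Ratios (÷ 0.2027): C 3.001, H 7.003, N 1.000
≈ 3:7:1 → C3H7N

C3H7N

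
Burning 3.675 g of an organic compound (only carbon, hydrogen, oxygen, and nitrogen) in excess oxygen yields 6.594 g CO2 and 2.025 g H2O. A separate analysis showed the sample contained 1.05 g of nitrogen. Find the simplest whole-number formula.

mol C = 6.594 / 44.01 = 0.1498; mass C = 0.1498 × 12.01 = 1.799 g
mol H = 2 × (2.025 / 18.02) = 0.2248; mass H = 0.2248 × 1.008 = 0.2265 g
mol N = 1.05 / 14.01 = 0.07495
mass O = 3.675 − (3.076) = 0.5990 g → mol O = 0.03744
Ratios (÷ 0.03744): C 4.002, H 6.003, N 2.002, O 1.000
Ratio ≈ 4:6:2:1, so the empirical formula is C4H6N2O

C4H6N2O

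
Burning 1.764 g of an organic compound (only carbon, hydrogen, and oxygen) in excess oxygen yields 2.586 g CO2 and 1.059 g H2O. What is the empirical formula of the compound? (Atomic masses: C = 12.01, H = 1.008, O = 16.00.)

CH2O

mol C = 2.586 / 44.01 = 0.05876; mass C = 0.05876 × 12.01 = 0.7057 g
mol H = 2 × (1.059 / 18.02) = 0.1175; mass H = 0.1175 × 1.008 = 0.1185 g
mass O = 1.764 − (0.8242) = 0.9398 g → mol O = 0.05874
Smallest is O at 0.05874 mol; normalising gives C 1.000, H 2.001, O 1.000
→ CH2O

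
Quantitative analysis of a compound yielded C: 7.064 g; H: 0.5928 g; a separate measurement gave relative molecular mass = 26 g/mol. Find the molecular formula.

C2H2

n(C) = 7.064/12.01 = 0.5882, n(H) = 0.5928/1.008 = 0.5881
Smallest is H at 0.5881 mol; normalising gives C 1.000, H 1.000
→ CH
Empirical-formula mass = 13.02 g/mol
n = 26 / 13.02 = 2.00 ≈ 2
Molecular formula = (CH)×2 = C2H2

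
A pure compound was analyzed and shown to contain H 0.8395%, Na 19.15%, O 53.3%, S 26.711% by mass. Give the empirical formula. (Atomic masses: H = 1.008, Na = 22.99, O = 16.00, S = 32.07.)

HNaO4S

Assume 100 g: 0.8395 g H, 19.15 g Na, 53.3 g O, 26.711 g S.
n(H) = 0.8395/1.008 = 0.8328, n(Na) = 19.15/22.99 = 0.833, n(O) = 53.3/16.00 = 3.331, n(S) = 26.711/32.07 = 0.8329
Ratios (÷ 0.8328): H 1.000, Na 1.000, O 4.000, S 1.000
Ratio ≈ 1:1:4:1, so the empirical formula is HNaO4S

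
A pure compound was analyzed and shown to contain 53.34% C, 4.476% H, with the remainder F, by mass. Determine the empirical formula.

Assume 100 g: 53.34 g C, 4.476 g H, 42.184 g F.
C: 53.34 g ÷ 12.01 g/mol = 4.441 mol
H: 4.476 g ÷ 1.008 g/mol = 4.44 mol
F: 42.184 g ÷ 19.00 g/mol = 2.22 mol
Ratios (÷ 2.22): C 2.000, H 2.000, F 1.000
Ratio ≈ 2:2:1, so the empirical formula is C2H2F

C2H2F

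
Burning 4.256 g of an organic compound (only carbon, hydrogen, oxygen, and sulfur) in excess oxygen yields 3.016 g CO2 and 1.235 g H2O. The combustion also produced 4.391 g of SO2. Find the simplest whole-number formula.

CH2OS

mol C = 3.016 / 44.01 = 0.06853; mass C = 0.06853 × 12.01 = 0.8230 g
mol H = 2 × (1.235 / 18.02) = 0.1371; mass H = 0.1371 × 1.008 = 0.1382 g
mol S = 4.391 / 64.07 = 0.06853; mass S = 2.198 g
mass O = 4.256 − (3.159) = 1.097 g → mol O = 0.06856
Divide by the smallest (0.06853 mol C): C 1.000, H 2.000, O 1.000, S 1.000
≈ 1:2:1:1 → CH2OS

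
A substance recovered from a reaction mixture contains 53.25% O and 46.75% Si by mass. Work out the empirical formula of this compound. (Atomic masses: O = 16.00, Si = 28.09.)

Assume 100 g: 53.25 g O, 46.75 g Si.
O: 53.25 g ÷ 16.00 g/mol = 3.328 mol
Si: 46.75 g ÷ 28.09 g/mol = 1.664 mol
Ratios (÷ 1.664): O 2.000, Si 1.000
≈ 2:1 → O2Si

O2Si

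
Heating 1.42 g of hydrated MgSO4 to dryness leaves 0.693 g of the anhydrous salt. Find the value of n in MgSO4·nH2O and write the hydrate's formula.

MgSO4·7H2O

Mass of water lost = 1.42 − 0.693 = 0.727 g → 0.727 / 18.02 = 0.04034 mol H2O
Molar mass of MgSO4 = 120.38 g/mol → mol MgSO4 = 0.693 / 120.38 = 0.005757
n = 0.04034 / 0.005757 = 7.01 ≈ 7 → MgSO4·7H2O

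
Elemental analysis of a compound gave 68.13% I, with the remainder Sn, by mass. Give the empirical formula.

Assume 100 g: 68.13 g I, 31.87 g Sn.
Moles — I: 68.13 / 126.90 = 0.5369 mol; Sn: 31.87 / 118.71 = 0.2685 mol
Divide by the smallest (0.2685 mol Sn): I 2.000, Sn 1.000
≈ 2:1 → I2Sn

I2Sn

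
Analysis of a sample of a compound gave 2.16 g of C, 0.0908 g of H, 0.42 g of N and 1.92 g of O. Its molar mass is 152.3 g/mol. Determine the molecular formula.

Moles — C: 2.16 / 12.01 = 0.1799 mol; H: 0.0908 / 1.008 = 0.09008 mol; N: 0.42 / 14.01 = 0.02998 mol; O: 1.92 / 16.00 = 0.12 mol
Smallest is N at 0.02998 mol; normalising gives C 5.999, H 3.005, N 1.000, O 4.003
Ratio ≈ 6:3:1:4, so the empirical formula is C6H3NO4
Empirical-formula mass = 153.09 g/mol
n = 152.3 / 153.09 = 0.99 ≈ 1
Molecular formula = empirical formula = C6H3NO4

C6H3NO4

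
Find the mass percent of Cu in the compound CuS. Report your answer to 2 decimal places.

66.46%

Molar mass = 1(63.55) + 1(32.07) = 95.620 g/mol
Mass of Cu per mole = 1 × 63.55 = 63.550 g
% Cu = 63.550 / 95.620 × 100 = 66.46%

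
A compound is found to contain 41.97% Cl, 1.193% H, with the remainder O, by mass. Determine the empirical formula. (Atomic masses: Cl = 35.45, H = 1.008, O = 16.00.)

ClHO3

Assume 100 g: 41.97 g Cl, 1.193 g H, 56.837 g O.
Cl: 41.97 g ÷ 35.45 g/mol = 1.184 mol
H: 1.193 g ÷ 1.008 g/mol = 1.184 mol
O: 56.837 g ÷ 16.00 g/mol = 3.552 mol
Divide by the smallest (1.184 mol H): Cl 1.000, H 1.000, O 3.001
→ ClHO3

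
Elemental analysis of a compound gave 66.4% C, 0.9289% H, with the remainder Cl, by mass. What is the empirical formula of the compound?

Assume 100 g: 66.4 g C, 0.9289 g H, 32.671 g Cl.
Moles — C: 66.4 / 12.01 = 5.529 mol; H: 0.9289 / 1.008 = 0.9215 mol; Cl: 32.671 / 35.45 = 0.9216 mol
Smallest is H at 0.9215 mol; normalising gives C 6.000, H 1.000, Cl 1.000
→ C6HCl

C6HCl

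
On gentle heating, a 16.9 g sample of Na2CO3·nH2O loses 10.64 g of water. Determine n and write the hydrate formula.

Mass of anhydrous Na2CO3 = 16.9 − 10.64 = 6.26 g
mol H2O = 10.64 / 18.02 = 0.5905
Molar mass of Na2CO3 = 105.99 g/mol → mol Na2CO3 = 6.26 / 105.99 = 0.05906
n = 0.5905 / 0.05906 = 10.00 ≈ 10 → Na2CO3·10H2O

Na2CO3·10H2O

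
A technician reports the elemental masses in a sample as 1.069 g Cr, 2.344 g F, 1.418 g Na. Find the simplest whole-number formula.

CrF6Na3

Cr: 1.069 g ÷ 52.00 g/mol = 0.02056 mol
F: 2.344 g ÷ 19.00 g/mol = 0.1234 mol
Na: 1.418 g ÷ 22.99 g/mol = 0.06168 mol
Ratios (÷ 0.02056): Cr 1.000, F 6.001, Na 3.000
→ CrF6Na3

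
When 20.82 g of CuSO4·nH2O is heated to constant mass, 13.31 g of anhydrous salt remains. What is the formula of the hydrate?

CuSO4·5H2O

Mass of water lost = 20.82 − 13.31 = 7.51 g → 7.51 / 18.02 = 0.4168 mol H2O
Molar mass of CuSO4 = 159.62 g/mol → mol CuSO4 = 13.31 / 159.62 = 0.08339
n = 0.4168 / 0.08339 = 5.00 ≈ 5 → CuSO4·5H2O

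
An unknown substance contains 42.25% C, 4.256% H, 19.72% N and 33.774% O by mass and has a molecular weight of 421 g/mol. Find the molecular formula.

C15H18N6O9

Assume 100 g: 42.25 g C, 4.256 g H, 19.72 g N, 33.774 g O.
Moles — C: 42.25 / 12.01 = 3.518 mol; H: 4.256 / 1.008 = 4.222 mol; N: 19.72 / 14.01 = 1.408 mol; O: 33.774 / 16.00 = 2.111 mol
Smallest is N at 1.408 mol; normalising gives C 2.499, H 3.000, N 1.000, O 1.500
×2: C 5.00, H 6.00, N 2.00, O 3.00 → C5H6N2O3
Empirical-formula mass = 142.12 g/mol
n = 421 / 142.12 = 2.96 ≈ 3
Molecular formula = (C5H6N2O3)×3 = C15H18N6O9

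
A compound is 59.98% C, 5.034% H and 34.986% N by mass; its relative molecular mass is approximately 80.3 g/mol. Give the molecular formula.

Assume 100 g: 59.98 g C, 5.034 g H, 34.986 g N.
Moles — C: 59.98 / 12.01 = 4.994 mol; H: 5.034 / 1.008 = 4.994 mol; N: 34.986 / 14.01 = 2.497 mol
Smallest is N at 2.497 mol; normalising gives C 2.000, H 2.000, N 1.000
Ratio ≈ 2:2:1, so the empirical formula is C2H2N
Empirical-formula mass = 40.05 g/mol
n = 80.3 / 40.05 = 2.01 ≈ 2
Molecular formula = (C2H2N)×2 = C4H4N2

C4H4N2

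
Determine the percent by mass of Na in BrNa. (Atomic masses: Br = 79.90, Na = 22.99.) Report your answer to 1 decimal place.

Molar mass = 1(79.90) + 1(22.99) = 102.890 g/mol
Mass of Na per mole = 1 × 22.99 = 22.990 g
% Na = 22.990 / 102.890 × 100 = 22.3%

22.3%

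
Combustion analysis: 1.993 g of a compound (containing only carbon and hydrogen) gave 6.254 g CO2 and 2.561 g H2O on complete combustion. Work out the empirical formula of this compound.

CH2

mol C = 6.254 / 44.01 = 0.1421; mass C = 0.1421 × 12.01 = 1.707 g
mol H = 2 × (2.561 / 18.02) = 0.2842; mass H = 0.2842 × 1.008 = 0.2865 g
Smallest is C at 0.1421 mol; normalising gives C 1.000, H 2.000
≈ 1:2 → CH2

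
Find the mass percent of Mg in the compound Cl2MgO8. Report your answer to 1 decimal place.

10.9%

Molar mass = 2(35.45) + 1(24.31) + 8(16.00) = 223.210 g/mol
Mass of Mg per mole = 1 × 24.31 = 24.310 g
% Mg = 24.310 / 223.210 × 100 = 10.9%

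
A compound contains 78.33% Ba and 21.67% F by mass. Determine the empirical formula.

Assume 100 g: 78.33 g Ba, 21.67 g F.
Moles — Ba: 78.33 / 137.33 = 0.5704 mol; F: 21.67 / 19.00 = 1.141 mol
Divide by the smallest (0.5704 mol Ba): Ba 1.000, F 2.000
Ratio ≈ 1:2, so the empirical formula is BaF2

BaF2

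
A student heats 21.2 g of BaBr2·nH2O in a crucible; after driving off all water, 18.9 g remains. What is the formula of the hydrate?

Mass of water lost = 21.2 − 18.9 = 2.3 g → 2.3 / 18.02 = 0.1276 mol H2O
Molar mass of BaBr2 = 297.13 g/mol → mol BaBr2 = 18.9 / 297.13 = 0.06361
n = 0.1276 / 0.06361 = 2.01 ≈ 2 → BaBr2·2H2O

BaBr2·2H2O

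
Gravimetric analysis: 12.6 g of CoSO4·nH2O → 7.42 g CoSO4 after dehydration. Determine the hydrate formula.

Mass of water lost = 12.6 − 7.42 = 5.18 g → 5.18 / 18.02 = 0.2875 mol H2O
Molar mass of CoSO4 = 155.00 g/mol → mol CoSO4 = 7.42 / 155.00 = 0.04787
n = 0.2875 / 0.04787 = 6.00 ≈ 6 → CoSO4·6H2O

CoSO4·6H2O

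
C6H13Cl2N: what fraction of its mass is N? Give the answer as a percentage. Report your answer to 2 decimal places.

Molar mass = 6(12.01) + 13(1.008) + 2(35.45) + 1(14.01) = 170.074 g/mol
Mass of N per mole = 1 × 14.01 = 14.010 g
% N = 14.010 / 170.074 × 100 = 8.24%

8.24%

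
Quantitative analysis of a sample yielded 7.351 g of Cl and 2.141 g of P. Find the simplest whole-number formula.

Cl: 7.351 g ÷ 35.45 g/mol = 0.2074 mol
P: 2.141 g ÷ 30.97 g/mol = 0.06913 mol
Smallest is P at 0.06913 mol; normalising gives Cl 3.000, P 1.000
≈ 3:1 → Cl3P

Cl3P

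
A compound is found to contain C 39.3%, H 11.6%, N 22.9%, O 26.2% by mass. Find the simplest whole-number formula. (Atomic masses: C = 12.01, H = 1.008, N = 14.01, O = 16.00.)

Assume 100 g: 39.3 g C, 11.6 g H, 22.9 g N, 26.2 g O.
n(C) = 39.3/12.01 = 3.272, n(H) = 11.6/1.008 = 11.51, n(N) = 22.9/14.01 = 1.635, n(O) = 26.2/16.00 = 1.637
Ratios (÷ 1.635): C 2.002, H 7.040, N 1.000, O 1.002
Ratio ≈ 2:7:1:1, so the empirical formula is C2H7NO

C2H7NO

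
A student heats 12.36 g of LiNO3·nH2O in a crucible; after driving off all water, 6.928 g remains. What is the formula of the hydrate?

Mass of water lost = 12.36 − 6.928 = 5.432 g → 5.432 / 18.02 = 0.3014 mol H2O
Molar mass of LiNO3 = 68.95 g/mol → mol LiNO3 = 6.928 / 68.95 = 0.1005
n = 0.3014 / 0.1005 = 3.00 ≈ 3 → LiNO3·3H2O

LiNO3·3H2O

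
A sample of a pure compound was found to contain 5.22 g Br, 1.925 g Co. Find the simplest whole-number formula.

Br: 5.22 g ÷ 79.90 g/mol = 0.06533 mol
Co: 1.925 g ÷ 58.93 g/mol = 0.03267 mol
Smallest is Co at 0.03267 mol; normalising gives Br 2.000, Co 1.000
≈ 2:1 → Br2Co

Br2Co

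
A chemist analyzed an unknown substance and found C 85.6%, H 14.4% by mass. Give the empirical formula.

Assume 100 g: 85.6 g C, 14.4 g H.
Moles — C: 85.6 / 12.01 = 7.127 mol; H: 14.4 / 1.008 = 14.29 mol
Ratios (÷ 7.127): C 1.000, H 2.004
Ratio ≈ 1:2, so the empirical formula is CH2

CH2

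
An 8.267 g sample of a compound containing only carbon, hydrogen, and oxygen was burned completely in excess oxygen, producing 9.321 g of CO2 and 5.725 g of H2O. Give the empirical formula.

C2H6O3

mol C = 9.321 / 44.01 = 0.2118; mass C = 0.2118 × 12.01 = 2.544 g
mol H = 2 × (5.725 / 18.02) = 0.6354; mass H = 0.6354 × 1.008 = 0.6405 g
mass O = 8.267 − (3.184) = 5.083 g → mol O = 0.3177
Divide by the smallest (0.2118 mol C): C 1.000, H 3.000, O 1.500
×2: C 2.00, H 6.00, O 3.00 → C2H6O3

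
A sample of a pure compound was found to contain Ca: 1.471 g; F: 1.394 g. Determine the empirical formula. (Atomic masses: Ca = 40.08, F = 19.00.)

CaF2

Moles — Ca: 1.471 / 40.08 = 0.0367 mol; F: 1.394 / 19.00 = 0.07337 mol
Ratios (÷ 0.0367): Ca 1.000, F 1.999
→ CaF2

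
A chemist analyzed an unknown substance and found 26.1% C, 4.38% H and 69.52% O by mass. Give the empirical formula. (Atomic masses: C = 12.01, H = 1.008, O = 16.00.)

Assume 100 g: 26.1 g C, 4.38 g H, 69.52 g O.
n(C) = 26.1/12.01 = 2.173, n(H) = 4.38/1.008 = 4.345, n(O) = 69.52/16.00 = 4.345
Smallest is C at 2.173 mol; normalising gives C 1.000, H 1.999, O 1.999
≈ 1:2:2 → CH2O2

CH2O2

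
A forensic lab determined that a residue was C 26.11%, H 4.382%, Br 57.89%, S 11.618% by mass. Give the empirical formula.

C6H12Br2S

Assume 100 g: 26.11 g C, 4.382 g H, 57.89 g Br, 11.618 g S.
C: 26.11 g ÷ 12.01 g/mol = 2.174 mol
H: 4.382 g ÷ 1.008 g/mol = 4.347 mol
Br: 57.89 g ÷ 79.90 g/mol = 0.7245 mol
S: 11.618 g ÷ 32.07 g/mol = 0.3623 mol
Smallest is S at 0.3623 mol; normalising gives C 6.001, H 12.000, Br 2.000, S 1.000
→ C6H12Br2S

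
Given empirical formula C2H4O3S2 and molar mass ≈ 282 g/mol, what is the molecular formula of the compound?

C4H8O6S4

Empirical-formula mass = 140.19 g/mol
n = 282 / 140.19 = 2.01 ≈ 2
Molecular formula = (C2H4O3S2)2 = C4H8O6S4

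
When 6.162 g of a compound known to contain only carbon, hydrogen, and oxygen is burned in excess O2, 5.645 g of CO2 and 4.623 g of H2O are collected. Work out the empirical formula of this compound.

mol C = 5.645 / 44.01 = 0.1283; mass C = 0.1283 × 12.01 = 1.540 g
mol H = 2 × (4.623 / 18.02) = 0.5131; mass H = 0.5131 × 1.008 = 0.5172 g
mass O = 6.162 − (2.058) = 4.104 g → mol O = 0.2565
Divide by the smallest (0.1283 mol C): C 1.000, H 4.000, O 2.000
Ratio ≈ 1:4:2, so the empirical formula is CH4O2

CH4O2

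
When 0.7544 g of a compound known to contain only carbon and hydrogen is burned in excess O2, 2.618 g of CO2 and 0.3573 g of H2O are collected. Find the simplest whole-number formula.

mol C = 2.618 / 44.01 = 0.05949; mass C = 0.05949 × 12.01 = 0.7144 g
mol H = 2 × (0.3573 / 18.02) = 0.03966; mass H = 0.03966 × 1.008 = 0.03997 g
Ratios (÷ 0.03966): C 1.500, H 1.000
Scaling by 2: C 3.00, H 2.00 → C3H2

C3H2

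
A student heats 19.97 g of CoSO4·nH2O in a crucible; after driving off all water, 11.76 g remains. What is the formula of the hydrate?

Mass of water lost = 19.97 − 11.76 = 8.21 g → 8.21 / 18.02 = 0.4556 mol H2O
Molar mass of CoSO4 = 155.00 g/mol → mol CoSO4 = 11.76 / 155.00 = 0.07587
n = 0.4556 / 0.07587 = 6.00 ≈ 6 → CoSO4·6H2O

CoSO4·6H2O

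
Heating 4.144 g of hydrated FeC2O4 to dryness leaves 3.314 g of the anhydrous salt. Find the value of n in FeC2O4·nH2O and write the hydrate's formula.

Mass of water lost = 4.144 − 3.314 = 0.83 g → 0.83 / 18.02 = 0.04606 mol H2O
Molar mass of FeC2O4 = 143.87 g/mol → mol FeC2O4 = 3.314 / 143.87 = 0.02303
n = 0.04606 / 0.02303 = 2.00 ≈ 2 → FeC2O4·2H2O

FeC2O4·2H2O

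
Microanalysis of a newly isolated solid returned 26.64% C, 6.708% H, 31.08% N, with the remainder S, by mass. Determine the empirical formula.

C2H6N2S

Assume 100 g: 26.64 g C, 6.708 g H, 31.08 g N, 35.572 g S.
n(C) = 26.64/12.01 = 2.218, n(H) = 6.708/1.008 = 6.655, n(N) = 31.08/14.01 = 2.218, n(S) = 35.572/32.07 = 1.109
Divide by the smallest (1.109 mol S): C 2.000, H 6.000, N 2.000, S 1.000
≈ 2:6:2:1 → C2H6N2S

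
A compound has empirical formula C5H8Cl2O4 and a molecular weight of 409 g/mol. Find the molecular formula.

Empirical-formula mass = 203.01 g/mol
n = 409 / 203.01 = 2.01 ≈ 2
Molecular formula = (C5H8Cl2O4)2 = C10H16Cl4O8

C10H16Cl4O8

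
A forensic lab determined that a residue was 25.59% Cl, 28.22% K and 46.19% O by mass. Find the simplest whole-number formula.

ClKO4

Assume 100 g: 25.59 g Cl, 28.22 g K, 46.19 g O.
Cl: 25.59 g ÷ 35.45 g/mol = 0.7219 mol
K: 28.22 g ÷ 39.10 g/mol = 0.7217 mol
O: 46.19 g ÷ 16.00 g/mol = 2.887 mol
Ratios (÷ 0.7217): Cl 1.000, K 1.000, O 4.000
≈ 1:1:4 → ClKO4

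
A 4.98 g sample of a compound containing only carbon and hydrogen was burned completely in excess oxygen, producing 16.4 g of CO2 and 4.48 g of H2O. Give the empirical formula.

mol C = 16.4 / 44.01 = 0.3726; mass C = 0.3726 × 12.01 = 4.475 g
mol H = 2 × (4.48 / 18.02) = 0.4972; mass H = 0.4972 × 1.008 = 0.5012 g
Ratios (÷ 0.3726): C 1.000, H 1.334
Scaling by 3: C 3.00, H 4.00 → C3H4

C3H4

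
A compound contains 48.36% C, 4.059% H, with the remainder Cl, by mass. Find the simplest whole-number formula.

Assume 100 g: 48.36 g C, 4.059 g H, 47.581 g Cl.
n(C) = 48.36/12.01 = 4.027, n(H) = 4.059/1.008 = 4.027, n(Cl) = 47.581/35.45 = 1.342
Ratios (÷ 1.342): C 3.000, H 3.000, Cl 1.000
→ C3H3Cl

C3H3Cl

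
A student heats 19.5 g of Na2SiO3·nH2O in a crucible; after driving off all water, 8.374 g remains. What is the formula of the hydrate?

Na2SiO3·9H2O

Mass of water lost = 19.5 − 8.374 = 11.13 g → 11.13 / 18.02 = 0.6174 mol H2O
Molar mass of Na2SiO3 = 122.07 g/mol → mol Na2SiO3 = 8.374 / 122.07 = 0.0686
n = 0.6174 / 0.0686 = 9.00 ≈ 9 → Na2SiO3·9H2O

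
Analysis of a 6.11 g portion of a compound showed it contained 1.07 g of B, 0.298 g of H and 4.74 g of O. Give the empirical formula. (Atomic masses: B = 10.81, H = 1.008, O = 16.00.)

n(B) = 1.07/10.81 = 0.09898, n(H) = 0.298/1.008 = 0.2956, n(O) = 4.74/16.00 = 0.2963
Smallest is B at 0.09898 mol; normalising gives B 1.000, H 2.987, O 2.993
≈ 1:3:3 → BH3O3

BH3O3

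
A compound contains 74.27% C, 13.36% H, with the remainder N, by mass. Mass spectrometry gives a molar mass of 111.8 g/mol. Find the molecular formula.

C7H15N

Assume 100 g: 74.27 g C, 13.36 g H, 12.37 g N.
Moles — C: 74.27 / 12.01 = 6.184 mol; H: 13.36 / 1.008 = 13.25 mol; N: 12.37 / 14.01 = 0.8829 mol
Divide by the smallest (0.8829 mol N): C 7.004, H 15.011, N 1.000
→ C7H15N
Empirical-formula mass = 113.20 g/mol
n = 111.8 / 113.20 = 0.99 ≈ 1
Molecular formula = empirical formula = C7H15N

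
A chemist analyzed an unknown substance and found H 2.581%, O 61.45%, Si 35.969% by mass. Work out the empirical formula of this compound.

H2O3Si

Assume 100 g: 2.581 g H, 61.45 g O, 35.969 g Si.
n(H) = 2.581/1.008 = 2.561, n(O) = 61.45/16.00 = 3.841, n(Si) = 35.969/28.09 = 1.28
Divide by the smallest (1.28 mol Si): H 2.000, O 2.999, Si 1.000
→ H2O3Si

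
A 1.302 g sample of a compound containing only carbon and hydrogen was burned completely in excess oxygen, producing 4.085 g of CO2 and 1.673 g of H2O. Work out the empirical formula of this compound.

CH2

mol C = 4.085 / 44.01 = 0.09282; mass C = 0.09282 × 12.01 = 1.115 g
mol H = 2 × (1.673 / 18.02) = 0.1857; mass H = 0.1857 × 1.008 = 0.1872 g
Smallest is C at 0.09282 mol; normalising gives C 1.000, H 2.000
Ratio ≈ 1:2, so the empirical formula is CH2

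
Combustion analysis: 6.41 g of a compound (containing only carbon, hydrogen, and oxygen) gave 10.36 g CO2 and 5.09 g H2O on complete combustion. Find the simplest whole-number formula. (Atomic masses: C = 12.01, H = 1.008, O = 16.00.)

mol C = 10.36 / 44.01 = 0.2354; mass C = 0.2354 × 12.01 = 2.827 g
mol H = 2 × (5.09 / 18.02) = 0.5649; mass H = 0.5649 × 1.008 = 0.5694 g
mass O = 6.41 − (3.397) = 3.013 g → mol O = 0.1883
Smallest is O at 0.1883 mol; normalising gives C 1.250, H 3.000, O 1.000
×4: C 5.00, H 12.00, O 4.00 → C5H12O4

C5H12O4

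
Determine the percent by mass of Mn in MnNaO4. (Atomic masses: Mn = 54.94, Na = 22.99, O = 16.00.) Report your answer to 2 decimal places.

38.71%

Molar mass = 1(54.94) + 1(22.99) + 4(16.00) = 141.930 g/mol
Mass of Mn per mole = 1 × 54.94 = 54.940 g
% Mn = 54.940 / 141.930 × 100 = 38.71%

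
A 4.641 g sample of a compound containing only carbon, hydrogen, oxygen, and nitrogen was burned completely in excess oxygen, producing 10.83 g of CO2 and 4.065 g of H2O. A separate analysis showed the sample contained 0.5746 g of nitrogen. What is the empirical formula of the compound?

mol C = 10.83 / 44.01 = 0.2461; mass C = 0.2461 × 12.01 = 2.955 g
mol H = 2 × (4.065 / 18.02) = 0.4512; mass H = 0.4512 × 1.008 = 0.4548 g
mol N = 0.5746 / 14.01 = 0.04101
mass O = 4.641 − (3.985) = 0.6562 g → mol O = 0.04101
Smallest is O at 0.04101 mol; normalising gives C 6.000, H 11.001, N 1.000, O 1.000
Ratio ≈ 6:11:1:1, so the empirical formula is C6H11NO

C6H11NO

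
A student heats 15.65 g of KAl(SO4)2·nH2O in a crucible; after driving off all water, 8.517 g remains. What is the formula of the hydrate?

Mass of water lost = 15.65 − 8.517 = 7.133 g → 7.133 / 18.02 = 0.3958 mol H2O
Molar mass of KAl(SO4)2 = 258.22 g/mol → mol KAl(SO4)2 = 8.517 / 258.22 = 0.03298
n = 0.3958 / 0.03298 = 12.00 ≈ 12 → KAl(SO4)2·12H2O

KAl(SO4)2·12H2O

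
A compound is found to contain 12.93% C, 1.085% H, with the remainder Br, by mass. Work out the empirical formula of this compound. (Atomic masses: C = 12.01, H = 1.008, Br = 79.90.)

CHBr

Assume 100 g: 12.93 g C, 1.085 g H, 85.985 g Br.
n(C) = 12.93/12.01 = 1.077, n(H) = 1.085/1.008 = 1.076, n(Br) = 85.985/79.90 = 1.076
Divide by the smallest (1.076 mol Br): C 1.000, H 1.000, Br 1.000
Ratio ≈ 1:1:1, so the empirical formula is CHBr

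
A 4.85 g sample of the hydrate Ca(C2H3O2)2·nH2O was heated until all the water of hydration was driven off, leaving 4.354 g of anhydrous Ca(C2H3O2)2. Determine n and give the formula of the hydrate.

Mass of water lost = 4.85 − 4.354 = 0.496 g → 0.496 / 18.02 = 0.02752 mol H2O
Molar mass of Ca(C2H3O2)2 = 158.17 g/mol → mol Ca(C2H3O2)2 = 4.354 / 158.17 = 0.02753
n = 0.02752 / 0.02753 = 1.00 ≈ 1 → Ca(C2H3O2)2·H2O

Ca(C2H3O2)2·H2O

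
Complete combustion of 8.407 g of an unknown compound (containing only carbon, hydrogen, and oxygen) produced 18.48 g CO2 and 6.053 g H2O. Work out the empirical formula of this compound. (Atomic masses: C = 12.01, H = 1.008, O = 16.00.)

mol C = 18.48 / 44.01 = 0.4199; mass C = 0.4199 × 12.01 = 5.043 g
mol H = 2 × (6.053 / 18.02) = 0.6718; mass H = 0.6718 × 1.008 = 0.6772 g
mass O = 8.407 − (5.720) = 2.687 g → mol O = 0.1679
Ratios (÷ 0.1679): C 2.501, H 4.001, O 1.000
×2: C 5.00, H 8.00, O 2.00 → C5H8O2

C5H8O2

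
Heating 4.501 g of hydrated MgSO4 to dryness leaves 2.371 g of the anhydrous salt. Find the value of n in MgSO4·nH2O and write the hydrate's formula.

Mass of water lost = 4.501 − 2.371 = 2.13 g → 2.13 / 18.02 = 0.1182 mol H2O
Molar mass of MgSO4 = 120.38 g/mol → mol MgSO4 = 2.371 / 120.38 = 0.0197
n = 0.1182 / 0.0197 = 6.00 ≈ 6 → MgSO4·6H2O

MgSO4·6H2O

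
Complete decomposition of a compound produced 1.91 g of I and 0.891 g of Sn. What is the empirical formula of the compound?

I: 1.91 g ÷ 126.90 g/mol = 0.01505 mol
Sn: 0.891 g ÷ 118.71 g/mol = 0.007506 mol
Smallest is Sn at 0.007506 mol; normalising gives I 2.005, Sn 1.000
≈ 2:1 → I2Sn

I2Sn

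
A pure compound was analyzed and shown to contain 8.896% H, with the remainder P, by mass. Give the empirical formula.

Assume 100 g: 8.896 g H, 91.104 g P.
Moles — H: 8.896 / 1.008 = 8.825 mol; P: 91.104 / 30.97 = 2.942 mol
Ratios (÷ 2.942): H 3.000, P 1.000
≈ 3:1 → H3P

H3P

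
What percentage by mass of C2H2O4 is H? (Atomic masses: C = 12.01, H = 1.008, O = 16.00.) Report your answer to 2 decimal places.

Molar mass = 2(12.01) + 2(1.008) + 4(16.00) = 90.036 g/mol
Mass of H per mole = 2 × 1.008 = 2.016 g
% H = 2.016 / 90.036 × 100 = 2.24%

2.24%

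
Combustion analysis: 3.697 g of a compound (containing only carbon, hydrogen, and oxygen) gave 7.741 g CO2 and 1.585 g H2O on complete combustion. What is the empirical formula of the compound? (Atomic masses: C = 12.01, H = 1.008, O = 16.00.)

mol C = 7.741 / 44.01 = 0.1759; mass C = 0.1759 × 12.01 = 2.112 g
mol H = 2 × (1.585 / 18.02) = 0.1759; mass H = 0.1759 × 1.008 = 0.1773 g
mass O = 3.697 − (2.290) = 1.407 g → mol O = 0.08795
Smallest is O at 0.08795 mol; normalising gives C 2.000, H 2.000, O 1.000
→ C2H2O

C2H2O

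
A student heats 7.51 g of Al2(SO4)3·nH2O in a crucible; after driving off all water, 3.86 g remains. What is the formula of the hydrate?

Mass of water lost = 7.51 − 3.86 = 3.65 g → 3.65 / 18.02 = 0.2026 mol H2O
Molar mass of Al2(SO4)3 = 342.17 g/mol → mol Al2(SO4)3 = 3.86 / 342.17 = 0.01128
n = 0.2026 / 0.01128 = 17.96 ≈ 18 → Al2(SO4)3·18H2O

Al2(SO4)3·18H2O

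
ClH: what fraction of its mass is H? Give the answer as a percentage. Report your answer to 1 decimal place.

2.8%

Molar mass = 1(35.45) + 1(1.008) = 36.458 g/mol
Mass of H per mole = 1 × 1.008 = 1.008 g
% H = 1.008 / 36.458 × 100 = 2.8%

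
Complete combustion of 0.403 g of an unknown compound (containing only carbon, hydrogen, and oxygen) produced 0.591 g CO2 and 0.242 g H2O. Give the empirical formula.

mol C = 0.591 / 44.01 = 0.01343; mass C = 0.01343 × 12.01 = 0.1613 g
mol H = 2 × (0.242 / 18.02) = 0.02686; mass H = 0.02686 × 1.008 = 0.02707 g
mass O = 0.403 − (0.1884) = 0.2146 g → mol O = 0.01342
Divide by the smallest (0.01342 mol O): C 1.001, H 2.002, O 1.000
→ CH2O

CH2O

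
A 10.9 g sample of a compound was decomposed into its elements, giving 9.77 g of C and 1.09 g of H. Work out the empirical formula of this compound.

C: 9.77 g ÷ 12.01 g/mol = 0.8135 mol
H: 1.09 g ÷ 1.008 g/mol = 1.081 mol
Divide by the smallest (0.8135 mol C): C 1.000, H 1.329
Scaling by 3: C 3.00, H 3.99 → C3H4

C3H4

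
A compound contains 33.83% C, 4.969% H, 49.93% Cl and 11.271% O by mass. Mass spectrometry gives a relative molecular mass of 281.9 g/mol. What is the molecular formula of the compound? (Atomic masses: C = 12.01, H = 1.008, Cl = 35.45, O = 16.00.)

Assume 100 g: 33.83 g C, 4.969 g H, 49.93 g Cl, 11.271 g O.
n(C) = 33.83/12.01 = 2.817, n(H) = 4.969/1.008 = 4.93, n(Cl) = 49.93/35.45 = 1.408, n(O) = 11.271/16.00 = 0.7044
Ratios (÷ 0.7044): C 3.999, H 6.998, Cl 1.999, O 1.000
→ C4H7Cl2O
Empirical-formula mass = 142.00 g/mol
n = 281.9 / 142.00 = 1.99 ≈ 2
Molecular formula = (C4H7Cl2O)×2 = C8H14Cl4O2

C8H14Cl4O2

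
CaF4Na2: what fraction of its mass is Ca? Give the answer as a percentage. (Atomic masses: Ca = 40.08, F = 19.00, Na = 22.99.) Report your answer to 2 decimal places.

24.73%

Molar mass = 1(40.08) + 4(19.00) + 2(22.99) = 162.060 g/mol
Mass of Ca per mole = 1 × 40.08 = 40.080 g
% Ca = 40.080 / 162.060 × 100 = 24.73%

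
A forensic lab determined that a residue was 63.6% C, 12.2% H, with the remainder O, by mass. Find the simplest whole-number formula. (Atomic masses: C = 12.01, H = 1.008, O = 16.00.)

Assume 100 g: 63.6 g C, 12.2 g H, 24.2 g O.
C: 63.6 g ÷ 12.01 g/mol = 5.296 mol
H: 12.2 g ÷ 1.008 g/mol = 12.1 mol
O: 24.2 g ÷ 16.00 g/mol = 1.512 mol
Ratios (÷ 1.512): C 3.501, H 8.002, O 1.000
×2: C 7.00, H 16.00, O 2.00 → C7H16O2

C7H16O2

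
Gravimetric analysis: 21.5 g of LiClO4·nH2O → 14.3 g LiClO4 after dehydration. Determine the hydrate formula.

LiClO4·3H2O

Mass of water lost = 21.5 − 14.3 = 7.2 g → 7.2 / 18.02 = 0.3996 mol H2O
Molar mass of LiClO4 = 106.39 g/mol → mol LiClO4 = 14.3 / 106.39 = 0.1344
n = 0.3996 / 0.1344 = 2.97 ≈ 3 → LiClO4·3H2O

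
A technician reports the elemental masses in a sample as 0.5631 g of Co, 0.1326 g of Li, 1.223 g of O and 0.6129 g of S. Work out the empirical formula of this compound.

Moles — Co: 0.5631 / 58.93 = 0.009555 mol; Li: 0.1326 / 6.94 = 0.01911 mol; O: 1.223 / 16.00 = 0.07644 mol; S: 0.6129 / 32.07 = 0.01911 mol
Ratios (÷ 0.009555): Co 1.000, Li 2.000, O 7.999, S 2.000
≈ 1:2:8:2 → CoLi2O8S2

CoLi2O8S2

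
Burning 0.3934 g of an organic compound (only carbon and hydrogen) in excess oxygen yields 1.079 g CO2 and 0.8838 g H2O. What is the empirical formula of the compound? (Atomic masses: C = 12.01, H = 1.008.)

mol C = 1.079 / 44.01 = 0.02452; mass C = 0.02452 × 12.01 = 0.2945 g
mol H = 2 × (0.8838 / 18.02) = 0.09809; mass H = 0.09809 × 1.008 = 0.09888 g
Smallest is C at 0.02452 mol; normalising gives C 1.000, H 4.001
Ratio ≈ 1:4, so the empirical formula is CH4

CH4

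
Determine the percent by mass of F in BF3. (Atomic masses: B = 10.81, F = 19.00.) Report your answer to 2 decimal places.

84.06%

Molar mass = 1(10.81) + 3(19.00) = 67.810 g/mol
Mass of F per mole = 3 × 19.00 = 57.000 g
% F = 57.000 / 67.810 × 100 = 84.06%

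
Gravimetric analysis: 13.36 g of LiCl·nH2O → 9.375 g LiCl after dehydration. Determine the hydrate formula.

Mass of water lost = 13.36 − 9.375 = 3.985 g → 3.985 / 18.02 = 0.2211 mol H2O
Molar mass of LiCl = 42.39 g/mol → mol LiCl = 9.375 / 42.39 = 0.2212
n = 0.2211 / 0.2212 = 1.00 ≈ 1 → LiCl·H2O

LiCl·H2O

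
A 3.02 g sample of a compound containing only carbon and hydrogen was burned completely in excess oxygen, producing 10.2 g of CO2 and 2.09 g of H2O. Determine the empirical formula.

mol C = 10.2 / 44.01 = 0.2318; mass C = 0.2318 × 12.01 = 2.784 g
mol H = 2 × (2.09 / 18.02) = 0.2320; mass H = 0.2320 × 1.008 = 0.2338 g
Ratios (÷ 0.2318): C 1.000, H 1.001
→ CH

CH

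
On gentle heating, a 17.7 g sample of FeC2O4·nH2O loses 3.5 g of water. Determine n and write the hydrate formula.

FeC2O4·2H2O

Mass of anhydrous FeC2O4 = 17.7 − 3.5 = 14.2 g
mol H2O = 3.5 / 18.02 = 0.1942
Molar mass of FeC2O4 = 143.87 g/mol → mol FeC2O4 = 14.2 / 143.87 = 0.0987
n = 0.1942 / 0.0987 = 1.97 ≈ 2 → FeC2O4·2H2O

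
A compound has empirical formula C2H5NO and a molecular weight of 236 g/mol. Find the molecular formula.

C8H20N4O4

Empirical-formula mass = 59.07 g/mol
n = 236 / 59.07 = 4.00 ≈ 4
Molecular formula = (C2H5NO)4 = C8H20N4O4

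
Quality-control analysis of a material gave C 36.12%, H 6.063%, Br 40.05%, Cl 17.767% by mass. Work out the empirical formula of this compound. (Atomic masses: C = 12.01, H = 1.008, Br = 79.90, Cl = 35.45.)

C6H12BrCl

Assume 100 g: 36.12 g C, 6.063 g H, 40.05 g Br, 17.767 g Cl.
C: 36.12 g ÷ 12.01 g/mol = 3.007 mol
H: 6.063 g ÷ 1.008 g/mol = 6.015 mol
Br: 40.05 g ÷ 79.90 g/mol = 0.5013 mol
Cl: 17.767 g ÷ 35.45 g/mol = 0.5012 mol
Ratios (÷ 0.5012): C 6.001, H 12.001, Br 1.000, Cl 1.000
Ratio ≈ 6:12:1:1, so the empirical formula is C6H12BrCl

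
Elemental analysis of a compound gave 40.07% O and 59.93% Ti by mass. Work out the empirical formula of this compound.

Assume 100 g: 40.07 g O, 59.93 g Ti.
O: 40.07 g ÷ 16.00 g/mol = 2.504 mol
Ti: 59.93 g ÷ 47.87 g/mol = 1.252 mol
Divide by the smallest (1.252 mol Ti): O 2.000, Ti 1.000
→ O2Ti

O2Ti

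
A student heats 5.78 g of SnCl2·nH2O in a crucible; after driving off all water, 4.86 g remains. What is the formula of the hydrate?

SnCl2·2H2O

Mass of water lost = 5.78 − 4.86 = 0.92 g → 0.92 / 18.02 = 0.05105 mol H2O
Molar mass of SnCl2 = 189.61 g/mol → mol SnCl2 = 4.86 / 189.61 = 0.02563
n = 0.05105 / 0.02563 = 1.99 ≈ 2 → SnCl2·2H2O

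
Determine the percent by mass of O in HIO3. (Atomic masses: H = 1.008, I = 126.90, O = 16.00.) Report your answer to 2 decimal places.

Molar mass = 1(1.008) + 1(126.90) + 3(16.00) = 175.908 g/mol
Mass of O per mole = 3 × 16.00 = 48.000 g
% O = 48.000 / 175.908 × 100 = 27.29%

27.29%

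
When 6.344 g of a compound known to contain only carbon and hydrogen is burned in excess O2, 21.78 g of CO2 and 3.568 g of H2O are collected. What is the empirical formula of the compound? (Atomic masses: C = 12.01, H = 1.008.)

mol C = 21.78 / 44.01 = 0.4949; mass C = 0.4949 × 12.01 = 5.944 g
mol H = 2 × (3.568 / 18.02) = 0.3960; mass H = 0.3960 × 1.008 = 0.3992 g
Divide by the smallest (0.396 mol H): C 1.250, H 1.000
Multiply by 4: C 5.00, H 4.00 → C5H4

C5H4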